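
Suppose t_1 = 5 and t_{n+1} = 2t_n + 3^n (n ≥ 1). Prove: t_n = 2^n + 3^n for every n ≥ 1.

Base case: t_1 = 5, and 2^1 + 3^1 = 2 + 3 = 5.
Assume t_j = 2^j + 3^j for some j ≥ 1.
Then t_{j+1} = 2t_j + 3^j = 2·(2^j + 3^j) + 3^j = 2^{j+1} + 2·3^j + 3^j = 2^{j+1} + 3·3^j = 2^{j+1} + 3^{j+1}.
So the formula holds for j+1, and by induction t_n = 2^n + 3^n for all n ≥ 1.

t_n = 2^n + 3^n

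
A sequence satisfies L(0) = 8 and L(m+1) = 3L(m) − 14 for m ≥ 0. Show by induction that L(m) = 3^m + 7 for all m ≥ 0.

Base case: L(0) = 8, and 3^0 + 7 = 1 + 7 = 8.
Assume L(r) = 3^r + 7 for some r ≥ 0.
Then L(r+1) = 3L(r) − 14 = 3·(3^r + 7) − 14 = 3^{r+1} + 21 − 14 = 3^{r+1} + 7.
Hence L(m) = 3^m + 7 for every m ≥ 0, by induction.

L(m) = 3^m + 7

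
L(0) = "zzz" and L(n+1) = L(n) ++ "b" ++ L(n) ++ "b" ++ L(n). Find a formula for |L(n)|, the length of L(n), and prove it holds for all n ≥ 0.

Claim: |L(n)| = 4·3^n − 1.

Base case: |L(0)| = 3, and 4·3^0 − 1 = 3.
Assume |L(m)| = 4·3^m − 1.
Then |L(m+1)| = 3|L(m)| + 2 = 3(4·3^m − 1) + 2 = 4·3^{m+1} − 3 + 2 = 4·3^{m+1} − 1.
So the formula holds for m+1, and by induction |L(n)| = 4·3^n − 1 for all n ≥ 0.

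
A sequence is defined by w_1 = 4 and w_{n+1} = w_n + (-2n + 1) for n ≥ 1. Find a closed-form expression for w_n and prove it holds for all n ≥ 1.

Claim: w_n = -n^2 + 2n + 3.

Base case: w_1 = 4, and -1^2 + 2·1 + 3 = 4.
Assume w_r = -r^2 + 2r + 3.
Then w_{r+1} = w_r + (-2r + 1) = (-r^2 + 2r + 3) + (-2r + 1) = -r^2 + 4,
and -(r+1)^2 + 2·(r+1) + 3 = -r^2 + 4.
By induction, w_n = -n^2 + 2n + 3 for all n ≥ 1.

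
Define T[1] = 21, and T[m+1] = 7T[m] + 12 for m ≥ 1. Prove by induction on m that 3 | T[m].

Base case: T[1] = 21 = 3·7, so 3 | T[1].
Assume 3 | T[k], so T[k] = 3t for some integer t.
Then T[k+1] = 7T[k] + 12 = 7·(3t) + 12 = 3(7t + 4), so 3 | T[k+1].
So the property holds for k+1, and by induction 3 | T[m] for all m ≥ 1.

3 | T[m]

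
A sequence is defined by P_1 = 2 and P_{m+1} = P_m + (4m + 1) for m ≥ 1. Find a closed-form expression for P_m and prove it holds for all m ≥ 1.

Claim: P_m = 2m^2 − m + 1.

Base case: P_1 = 2, and 2·1^2 − 1 + 1 = 2.
Assume P_j = 2j^2 − j + 1.
Then P_{j+1} = P_j + (4j + 1) = (2j^2 − j + 1) + (4j + 1) = 2j^2 + 3j + 2,
and 2·(j+1)^2 − (j+1) + 1 = 2j^2 + 3j + 2.
By induction, P_m = 2m^2 − m + 1 for all m ≥ 1.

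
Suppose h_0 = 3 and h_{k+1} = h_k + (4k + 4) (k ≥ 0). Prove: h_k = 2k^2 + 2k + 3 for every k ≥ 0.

Base case: h_0 = 3, and 2·0^2 + 2·0 + 3 = 3.
Assume h_r = 2r^2 + 2r + 3.
Then h_{r+1} = h_r + (4r + 4) = (2r^2 + 2r + 3) + (4r + 4) = 2r^2 + 6r + 7,
and 2·(r+1)^2 + 2·(r+1) + 3 = 2r^2 + 6r + 7.
This completes the inductive step, so h_k = 2k^2 + 2k + 3 for all k ≥ 0.

h_k = 2k^2 + 2k + 3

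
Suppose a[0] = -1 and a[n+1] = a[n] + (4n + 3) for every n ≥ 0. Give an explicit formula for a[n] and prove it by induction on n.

Claim: a[n] = 2n^2 + n − 1.

Base case: a[0] = -1, and 2·0^2 + 0 − 1 = -1.
Assume a[r] = 2r^2 + r − 1.
Then a[r+1] = a[r] + (4r + 3) = (2r^2 + r − 1) + (4r + 3) = 2r^2 + 5r + 2,
and 2·(r+1)^2 + (r+1) − 1 = 2r^2 + 5r + 2.
Hence a[n] = 2n^2 + n − 1 for every n ≥ 0, by induction.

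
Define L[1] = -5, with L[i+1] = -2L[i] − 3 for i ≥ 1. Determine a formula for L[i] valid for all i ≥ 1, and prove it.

Claim: L[i] = 2·(-2)^i − 1.

Base case: L[1] = -5, and 2·(-2)^1 − 1 = -4 − 1 = -5.
Assume L[j] = 2·(-2)^j − 1 for some j ≥ 1.
Then L[j+1] = -2L[j] − 3 = -2·(2·(-2)^j − 1) − 3 = -4·(-2)^j + 2 − 3 = 2·(-2)^{j+1} − 1.
So the formula holds for j+1, and by induction L[i] = 2·(-2)^i − 1 for all i ≥ 1.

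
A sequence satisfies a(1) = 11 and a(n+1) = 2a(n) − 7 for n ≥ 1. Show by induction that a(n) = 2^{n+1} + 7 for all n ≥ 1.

Base case: a(1) = 11, and 2^{1+1} + 7 = 4 + 7 = 11.
Assume a(k) = 2^{k+1} + 7 for some k ≥ 1.
Then a(k+1) = 2a(k) − 7 = 2·(2^{k+1} + 7) − 7 = 2^{k+2} + 14 − 7 = 2^{k+2} + 7.
Hence a(n) = 2^{n+1} + 7 for every n ≥ 1, by induction.

a(n) = 2^{n+1} + 7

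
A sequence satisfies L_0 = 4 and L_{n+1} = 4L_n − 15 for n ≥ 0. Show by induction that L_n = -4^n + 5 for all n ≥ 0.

Base case: L_0 = 4, and -4^0 + 5 = -1 + 5 = 4.
Assume L_j = -4^j + 5 for some j ≥ 0.
Then L_{j+1} = 4L_j − 15 = 4·(-4^j + 5) − 15 = -4^{j+1} + 20 − 15 = -4^{j+1} + 5.
By induction, L_n = -4^n + 5 for all n ≥ 0.

L_n = -4^n + 5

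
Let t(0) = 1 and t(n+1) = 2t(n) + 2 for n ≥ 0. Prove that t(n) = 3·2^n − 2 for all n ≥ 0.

Base case: t(0) = 1, and 3·2^0 − 2 = 3 − 2 = 1.
Assume t(m) = 3·2^m − 2 for some m ≥ 0.
Then t(m+1) = 2t(m) + 2 = 2·(3·2^m − 2) + 2 = 6·2^m − 4 + 2 = 3·2^{m+1} − 2.
So the formula holds for m+1, and by induction t(n) = 3·2^n − 2 for all n ≥ 0.

t(n) = 3·2^n − 2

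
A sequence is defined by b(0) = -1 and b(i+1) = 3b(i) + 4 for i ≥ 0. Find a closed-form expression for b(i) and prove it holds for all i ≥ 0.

Claim: b(i) = 3^i − 2.

Base case: b(0) = -1, and 3^0 − 2 = 1 − 2 = -1.
Assume b(m) = 3^m − 2 for some m ≥ 0.
Then b(m+1) = 3b(m) + 4 = 3·(3^m − 2) + 4 = 3^{m+1} − 6 + 4 = 3^{m+1} − 2.
This completes the inductive step, so b(i) = 3^i − 2 for all i ≥ 0.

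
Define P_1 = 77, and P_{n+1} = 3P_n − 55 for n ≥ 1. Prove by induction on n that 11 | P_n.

Base case: P_1 = 77 = 11·7, so 11 | P_1.
Assume 11 | P_m, so P_m = 11t for some integer t.
Then P_{m+1} = 3P_m − 55 = 3·(11t) − 55 = 11(3t − 5), so 11 | P_{m+1}.
By induction, 11 | P_n for all n ≥ 1.

11 | P_n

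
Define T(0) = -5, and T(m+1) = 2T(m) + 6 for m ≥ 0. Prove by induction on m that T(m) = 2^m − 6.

Base case: T(0) = -5, and 2^0 − 6 = 1 − 6 = -5.
Assume T(r) = 2^r − 6 for some r ≥ 0.
Then T(r+1) = 2T(r) + 6 = 2·(2^r − 6) + 6 = 2^{r+1} − 12 + 6 = 2^{r+1} − 6.
By induction, T(m) = 2^m − 6 for all m ≥ 0.

T(m) = 2^m − 6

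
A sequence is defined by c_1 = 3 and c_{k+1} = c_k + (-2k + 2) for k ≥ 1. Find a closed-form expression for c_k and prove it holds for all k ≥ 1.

Claim: c_k = -k^2 + 3k + 1.

Base case: c_1 = 3, and -1^2 + 3·1 + 1 = 3.
Assume c_m = -m^2 + 3m + 1.
Then c_{m+1} = c_m + (-2m + 2) = (-m^2 + 3m + 1) + (-2m + 2) = -m^2 + m + 3,
and -(m+1)^2 + 3·(m+1) + 1 = -m^2 + m + 3.
Hence c_k = -k^2 + 3k + 1 for every k ≥ 1, by induction.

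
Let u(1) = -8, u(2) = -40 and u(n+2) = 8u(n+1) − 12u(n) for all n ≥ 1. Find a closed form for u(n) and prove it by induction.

Claim: u(n) = -2^n − 6^n.

Base cases: u(1) = -8 and -2^1 − 6^1 = -8; u(2) = -40 and -2^2 − 6^2 = -40.
Assume u(j) = -2^j − 6^j for all 1 ≤ j ≤ r, where r ≥ 2.
Then u(r+1) = 8u(r) − 12u(r−1) = 8·(-2^r − 6^r) − 12·(-2^{r−1} − 6^{r−1}) = -(8·2 − 12)2^{r−1} − (8·6 − 12)6^{r−1} = -4·2^{r−1} − 36·6^{r−1} = -2^{r+1} − 6^{r+1}.
So the formula holds for r+1, and by strong induction u(n) = -2^n − 6^n for all n ≥ 1.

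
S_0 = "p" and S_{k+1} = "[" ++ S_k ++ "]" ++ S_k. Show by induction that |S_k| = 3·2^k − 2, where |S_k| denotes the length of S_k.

Base case: |S_0| = 1, and 3·2^0 − 2 = 1.
Assume |S_m| = 3·2^m − 2.
Then |S_{m+1}| = 1 + |S_m| + 1 + |S_m| = 2|S_m| + 2 = 2(3·2^m − 2) + 2 = 3·2^{m+1} − 4 + 2 = 3·2^{m+1} − 2.
This completes the inductive step, so |S_k| = 3·2^k − 2 for all k ≥ 0.

|S_k| = 3·2^k − 2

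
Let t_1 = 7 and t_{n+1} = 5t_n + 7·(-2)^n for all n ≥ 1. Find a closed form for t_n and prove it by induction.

Claim: t_n = 5^n − (-2)^n.

Base case: t_1 = 7, and 5^1 − (-2)^1 = 5 + 2 = 7.
Assume t_m = 5^m − (-2)^m for some m ≥ 1.
Then t_{m+1} = 5t_m + 7·(-2)^m = 5·(5^m − (-2)^m) + 7·(-2)^m = 5^{m+1} − 5·(-2)^m + 7·(-2)^m = 5^{m+1} + 2·(-2)^m = 5^{m+1} − (-2)^{m+1}.
By induction, t_n = 5^n − (-2)^n for all n ≥ 1.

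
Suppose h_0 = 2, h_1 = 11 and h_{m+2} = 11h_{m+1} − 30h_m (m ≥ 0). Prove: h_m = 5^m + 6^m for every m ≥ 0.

Base cases: h_0 = 2 and 5^0 + 6^0 = 2; h_1 = 11 and 5^1 + 6^1 = 11.
Assume h_j = 5^j + 6^j for all 0 ≤ j ≤ k, where k ≥ 1.
Then h_{k+1} = 11h_k − 30h_{k−1} = 11·(5^k + 6^k) − 30·(5^{k−1} + 6^{k−1}) = (11·5 − 30)5^{k−1} + (11·6 − 30)6^{k−1} = 25·5^{k−1} + 36·6^{k−1} = 5^{k+1} + 6^{k+1}.
By strong induction, h_m = 5^m + 6^m for all m ≥ 0.

h_m = 5^m + 6^m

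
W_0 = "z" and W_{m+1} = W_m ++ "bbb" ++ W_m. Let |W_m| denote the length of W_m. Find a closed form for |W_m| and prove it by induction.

Claim: |W_m| = 2^{m+2} − 3.

Base case: |W_0| = 1, and 2^{0+2} − 3 = 1.
Assume |W_r| = 2^{r+2} − 3.
Then |W_{r+1}| = |W_r| + 3 + |W_r| = 2|W_r| + 3 = 2(2^{r+2} − 3) + 3 = 2^{r+3} − 6 + 3 = 2^{r+3} − 3.
Hence |W_m| = 2^{m+2} − 3 for every m ≥ 0, by induction.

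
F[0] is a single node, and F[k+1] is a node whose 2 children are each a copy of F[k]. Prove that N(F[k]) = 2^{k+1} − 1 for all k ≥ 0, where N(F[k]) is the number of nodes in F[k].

Base case: N(F[0]) = 1, and 2^{0+1} − 1 = 1.
Assume N(F[r]) = 2^{r+1} − 1.
Then N(F[r+1]) = 1 + 2N(F[r]) = 1 + 2(2^{r+1} − 1) = 2^{r+2} − 2 + 1 = 2^{r+2} − 1.
By induction, N(F[k]) = 2^{k+1} − 1 for all k ≥ 0.

N(F[k]) = 2^{k+1} − 1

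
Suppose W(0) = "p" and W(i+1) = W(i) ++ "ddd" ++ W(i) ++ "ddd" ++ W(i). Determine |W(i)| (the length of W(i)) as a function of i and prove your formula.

Claim: |W(i)| = 4·3^i − 3.

Base case: |W(0)| = 1, and 4·3^0 − 3 = 1.
Assume |W(m)| = 4·3^m − 3.
Then |W(m+1)| = 3|W(m)| + 6 = 3(4·3^m − 3) + 6 = 4·3^{m+1} − 9 + 6 = 4·3^{m+1} − 3.
By induction, |W(i)| = 4·3^i − 3 for all i ≥ 0.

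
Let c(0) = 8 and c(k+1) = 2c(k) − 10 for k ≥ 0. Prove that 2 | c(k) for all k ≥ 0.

Base case: c(0) = 8 = 2·4, so 2 | c(0).
Assume 2 | c(r), so c(r) = 2t for some integer t.
Then c(r+1) = 2c(r) − 10 = 2·(2t) − 10 = 2(2t − 5), so 2 | c(r+1).
Hence 2 | c(k) for every k ≥ 0, by induction.

2 | c(k)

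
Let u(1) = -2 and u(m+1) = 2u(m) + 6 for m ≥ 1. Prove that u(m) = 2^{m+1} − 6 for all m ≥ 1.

Base case: u(1) = -2, and 2^{1+1} − 6 = 4 − 6 = -2.
Assume u(r) = 2^{r+1} − 6 for some r ≥ 1.
Then u(r+1) = 2u(r) + 6 = 2·(2^{r+1} − 6) + 6 = 2^{r+2} − 12 + 6 = 2^{r+2} − 6.
So the formula holds for r+1, and by induction u(m) = 2^{m+1} − 6 for all m ≥ 1.

u(m) = 2^{m+1} − 6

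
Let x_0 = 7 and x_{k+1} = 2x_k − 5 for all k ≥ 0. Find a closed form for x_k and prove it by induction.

Claim: x_k = 2^{k+1} + 5.

Base case: x_0 = 7, and 2^{0+1} + 5 = 2 + 5 = 7.
Assume x_r = 2^{r+1} + 5 for some r ≥ 0.
Then x_{r+1} = 2x_r − 5 = 2·(2^{r+1} + 5) − 5 = 2^{r+2} + 10 − 5 = 2^{r+2} + 5.
So the formula holds for r+1, and by induction x_k = 2^{k+1} + 5 for all k ≥ 0.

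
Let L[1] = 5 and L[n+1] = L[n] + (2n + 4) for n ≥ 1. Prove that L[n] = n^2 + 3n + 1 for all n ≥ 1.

Base case: L[1] = 5, and 1^2 + 3·1 + 1 = 5.
Assume L[k] = k^2 + 3k + 1.
Then L[k+1] = L[k] + (2k + 4) = (k^2 + 3k + 1) + (2k + 4) = k^2 + 5k + 5,
and (k+1)^2 + 3·(k+1) + 1 = k^2 + 5k + 5.
Hence L[n] = n^2 + 3n + 1 for every n ≥ 1, by induction.

L[n] = n^2 + 3n + 1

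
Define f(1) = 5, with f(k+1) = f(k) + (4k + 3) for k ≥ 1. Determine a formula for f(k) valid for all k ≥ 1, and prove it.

Claim: f(k) = 2k^2 + k + 2.

Base case: f(1) = 5, and 2·1^2 + 1 + 2 = 5.
Assume f(m) = 2m^2 + m + 2.
Then f(m+1) = f(m) + (4m + 3) = (2m^2 + m + 2) + (4m + 3) = 2m^2 + 5m + 5,
and 2·(m+1)^2 + (m+1) + 2 = 2m^2 + 5m + 5.
By induction, f(k) = 2k^2 + k + 2 for all k ≥ 1.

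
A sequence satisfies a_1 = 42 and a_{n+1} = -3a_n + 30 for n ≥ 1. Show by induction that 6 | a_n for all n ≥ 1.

Base case: a_1 = 42 = 6·7, so 6 | a_1.
Assume 6 | a_j, so a_j = 6t for some integer t.
Then a_{j+1} = -3a_j + 30 = -3·(6t) + 30 = 6(-3t + 5), so 6 | a_{j+1}.
Hence 6 | a_n for every n ≥ 1, by induction.

6 | a_n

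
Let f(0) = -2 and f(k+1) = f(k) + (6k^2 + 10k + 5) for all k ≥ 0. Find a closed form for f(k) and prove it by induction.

Claim: f(k) = 2k^3 + 2k^2 + k − 2.

Base case: f(0) = -2, and 2·0^3 + 2·0^2 + 0 − 2 = -2.
Assume f(j) = 2j^3 + 2j^2 + j − 2.
Then f(j+1) = f(j) + (6j^2 + 10j + 5) = (2j^3 + 2j^2 + j − 2) + (6j^2 + 10j + 5) = 2j^3 + 8j^2 + 11j + 3,
and 2·(j+1)^3 + 2·(j+1)^2 + (j+1) − 2 = 2j^3 + 8j^2 + 11j + 3.
By induction, f(k) = 2k^3 + 2k^2 + k − 2 for all k ≥ 0.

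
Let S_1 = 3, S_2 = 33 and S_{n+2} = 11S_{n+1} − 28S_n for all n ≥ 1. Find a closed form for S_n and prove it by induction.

Claim: S_n = 7^n − 4^n.

Base cases: S_1 = 3 and 7^1 − 4^1 = 3; S_2 = 33 and 7^2 − 4^2 = 33.
Assume S_j = 7^j − 4^j for all 1 ≤ j ≤ r, where r ≥ 2.
Then S_{r+1} = 11S_r − 28S_{r−1} = 11·(7^r − 4^r) − 28·(7^{r−1} − 4^{r−1}) = (11·7 − 28)7^{r−1} − (11·4 − 28)4^{r−1} = 49·7^{r−1} − 16·4^{r−1} = 7^{r+1} − 4^{r+1}.
By strong induction, S_n = 7^n − 4^n for all n ≥ 1.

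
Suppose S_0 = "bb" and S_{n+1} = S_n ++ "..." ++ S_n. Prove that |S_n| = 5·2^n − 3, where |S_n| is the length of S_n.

Base case: |S_0| = 2, and 5·2^0 − 3 = 2.
Assume |S_r| = 5·2^r − 3.
Then |S_{r+1}| = |S_r| + 3 + |S_r| = 2|S_r| + 3 = 2(5·2^r − 3) + 3 = 5·2^{r+1} − 6 + 3 = 5·2^{r+1} − 3.
So the formula holds for r+1, and by induction |S_n| = 5·2^n − 3 for all n ≥ 0.

|S_n| = 5·2^n − 3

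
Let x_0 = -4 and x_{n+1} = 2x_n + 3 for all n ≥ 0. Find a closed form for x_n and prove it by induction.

Claim: x_n = -2^n − 3.

Base case: x_0 = -4, and -2^0 − 3 = -1 − 3 = -4.
Assume x_k = -2^k − 3 for some k ≥ 0.
Then x_{k+1} = 2x_k + 3 = 2·(-2^k − 3) + 3 = -2^{k+1} − 6 + 3 = -2^{k+1} − 3.
Hence x_n = -2^n − 3 for every n ≥ 0, by induction.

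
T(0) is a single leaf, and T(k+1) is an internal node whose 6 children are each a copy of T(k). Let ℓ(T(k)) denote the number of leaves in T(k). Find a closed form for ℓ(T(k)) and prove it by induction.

Claim: ℓ(T(k)) = 6^k.

Base case: ℓ(T(0)) = 1, and 6^0 = 1.
Assume ℓ(T(r)) = 6^r.
Then ℓ(T(r+1)) = 6·ℓ(T(r)) = 6·6^r = 6^{r+1}.
By induction, ℓ(T(k)) = 6^k for all k ≥ 0.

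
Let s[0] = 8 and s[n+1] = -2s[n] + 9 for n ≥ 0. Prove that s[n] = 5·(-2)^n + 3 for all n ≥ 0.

Base case: s[0] = 8, and 5·(-2)^0 + 3 = 5 + 3 = 8.
Assume s[m] = 5·(-2)^m + 3 for some m ≥ 0.
Then s[m+1] = -2s[m] + 9 = -2·(5·(-2)^m + 3) + 9 = -10·(-2)^m − 6 + 9 = 5·(-2)^{m+1} + 3.
This completes the inductive step, so s[n] = 5·(-2)^n + 3 for all n ≥ 0.

s[n] = 5·(-2)^n + 3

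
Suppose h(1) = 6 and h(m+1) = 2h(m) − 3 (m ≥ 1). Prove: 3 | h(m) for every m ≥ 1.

Base case: h(1) = 6 = 3·2, so 3 | h(1).
Assume 3 | h(k), so h(k) = 3t for some integer t.
Then h(k+1) = 2h(k) − 3 = 2·(3t) − 3 = 3(2t − 1), so 3 | h(k+1).
This completes the inductive step, so 3 | h(m) for all m ≥ 1.

3 | h(m)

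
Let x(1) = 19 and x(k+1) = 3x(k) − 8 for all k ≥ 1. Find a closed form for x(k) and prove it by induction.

Claim: x(k) = 5·3^k + 4.

Base case: x(1) = 19, and 5·3^1 + 4 = 15 + 4 = 19.
Assume x(r) = 5·3^r + 4 for some r ≥ 1.
Then x(r+1) = 3x(r) − 8 = 3·(5·3^r + 4) − 8 = 15·3^r + 12 − 8 = 5·3^{r+1} + 4.
Hence x(k) = 5·3^k + 4 for every k ≥ 1, by induction.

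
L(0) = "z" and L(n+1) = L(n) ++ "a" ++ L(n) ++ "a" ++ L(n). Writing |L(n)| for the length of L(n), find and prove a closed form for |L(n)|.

Claim: |L(n)| = 2·3^n − 1.

Base case: |L(0)| = 1, and 2·3^0 − 1 = 1.
Assume |L(m)| = 2·3^m − 1.
Then |L(m+1)| = 3|L(m)| + 2 = 3(2·3^m − 1) + 2 = 2·3^{m+1} − 3 + 2 = 2·3^{m+1} − 1.
Hence |L(n)| = 2·3^n − 1 for every n ≥ 0, by induction.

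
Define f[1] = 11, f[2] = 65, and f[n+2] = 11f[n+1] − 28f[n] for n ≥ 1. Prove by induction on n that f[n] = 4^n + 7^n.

Base cases: f[1] = 11 and 4^1 + 7^1 = 11; f[2] = 65 and 4^2 + 7^2 = 65.
Assume f[i] = 4^i + 7^i for all 1 ≤ i ≤ j, where j ≥ 2.
Then f[j+1] = 11f[j] − 28f[j−1] = 11·(4^j + 7^j) − 28·(4^{j−1} + 7^{j−1}) = (11·4 − 28)4^{j−1} + (11·7 − 28)7^{j−1} = 16·4^{j−1} + 49·7^{j−1} = 4^{j+1} + 7^{j+1}.
Hence f[n] = 4^n + 7^n for every n ≥ 1, by strong induction.

f[n] = 4^n + 7^n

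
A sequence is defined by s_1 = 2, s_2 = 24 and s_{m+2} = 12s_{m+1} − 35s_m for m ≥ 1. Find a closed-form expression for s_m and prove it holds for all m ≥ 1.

Claim: s_m = -5^m + 7^m.

Base cases: s_1 = 2 and -5^1 + 7^1 = 2; s_2 = 24 and -5^2 + 7^2 = 24.
Assume s_i = -5^i + 7^i for all 1 ≤ i ≤ j, where j ≥ 2.
Then s_{j+1} = 12s_j − 35s_{j−1} = 12·(-5^j + 7^j) − 35·(-5^{j−1} + 7^{j−1}) = -(12·5 − 35)5^{j−1} + (12·7 − 35)7^{j−1} = -25·5^{j−1} + 49·7^{j−1} = -5^{j+1} + 7^{j+1}.
So the formula holds for j+1, and by strong induction s_m = -5^m + 7^m for all m ≥ 1.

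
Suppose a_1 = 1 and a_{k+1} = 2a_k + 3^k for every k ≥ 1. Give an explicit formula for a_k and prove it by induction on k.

Claim: a_k = -2^k + 3^k.

Base case: a_1 = 1, and -2^1 + 3^1 = -2 + 3 = 1.
Assume a_m = -2^m + 3^m for some m ≥ 1.
Then a_{m+1} = 2a_m + 3^m = 2·(-2^m + 3^m) + 3^m = -2^{m+1} + 2·3^m + 3^m = -2^{m+1} + 3·3^m = -2^{m+1} + 3^{m+1}.
This completes the inductive step, so a_k = -2^k + 3^k for all k ≥ 1.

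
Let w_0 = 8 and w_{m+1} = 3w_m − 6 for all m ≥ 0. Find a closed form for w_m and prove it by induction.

Claim: w_m = 5·3^m + 3.

Base case: w_0 = 8, and 5·3^0 + 3 = 5 + 3 = 8.
Assume w_k = 5·3^k + 3 for some k ≥ 0.
Then w_{k+1} = 3w_k − 6 = 3·(5·3^k + 3) − 6 = 15·3^k + 9 − 6 = 5·3^{k+1} + 3.
By induction, w_m = 5·3^m + 3 for all m ≥ 0.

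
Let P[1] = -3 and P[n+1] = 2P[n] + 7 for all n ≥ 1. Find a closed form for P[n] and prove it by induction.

Claim: P[n] = 2^{n+1} − 7.

Base case: P[1] = -3, and 2^{1+1} − 7 = 4 − 7 = -3.
Assume P[r] = 2^{r+1} − 7 for some r ≥ 1.
Then P[r+1] = 2P[r] + 7 = 2·(2^{r+1} − 7) + 7 = 2^{r+2} − 14 + 7 = 2^{r+2} − 7.
Hence P[n] = 2^{n+1} − 7 for every n ≥ 1, by induction.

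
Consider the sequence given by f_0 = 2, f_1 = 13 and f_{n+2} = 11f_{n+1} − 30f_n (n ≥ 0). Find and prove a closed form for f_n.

Claim: f_n = 3·6^n − 5^n.

Base cases: f_0 = 2 and 3·6^0 − 5^0 = 2; f_1 = 13 and 3·6^1 − 5^1 = 13.
Assume f_j = 3·6^j − 5^j for all 0 ≤ j ≤ m, where m ≥ 1.
Then f_{m+1} = 11f_m − 30f_{m−1} = 11·(3·6^m − 5^m) − 30·(3·6^{m−1} − 5^{m−1}) = 3·(11·6 − 30)6^{m−1} − (11·5 − 30)5^{m−1} = 108·6^{m−1} − 25·5^{m−1} = 3·6^{m+1} − 5^{m+1}.
By strong induction, f_n = 3·6^n − 5^n for all n ≥ 0.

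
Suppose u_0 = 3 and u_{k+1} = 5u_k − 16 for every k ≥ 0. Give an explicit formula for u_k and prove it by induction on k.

Claim: u_k = -5^k + 4.

Base case: u_0 = 3, and -5^0 + 4 = -1 + 4 = 3.
Assume u_m = -5^m + 4 for some m ≥ 0.
Then u_{m+1} = 5u_m − 16 = 5·(-5^m + 4) − 16 = -5^{m+1} + 20 − 16 = -5^{m+1} + 4.
By induction, u_k = -5^k + 4 for all k ≥ 0.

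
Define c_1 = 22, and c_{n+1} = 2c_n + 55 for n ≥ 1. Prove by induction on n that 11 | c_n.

Base case: c_1 = 22 = 11·2, so 11 | c_1.
Assume 11 | c_k, so c_k = 11t for some integer t.
Then c_{k+1} = 2c_k + 55 = 2·(11t) + 55 = 11(2t + 5), so 11 | c_{k+1}.
This completes the inductive step, so 11 | c_n for all n ≥ 1.

11 | c_n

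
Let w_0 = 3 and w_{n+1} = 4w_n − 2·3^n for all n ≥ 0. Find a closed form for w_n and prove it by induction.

Claim: w_n = 4^n + 2·3^n.

Base case: w_0 = 3, and 4^0 + 2·3^0 = 1 + 2 = 3.
Assume w_r = 4^r + 2·3^r for some r ≥ 0.
Then w_{r+1} = 4w_r − 2·3^r = 4·(4^r + 2·3^r) − 2·3^r = 4^{r+1} + 8·3^r − 2·3^r = 4^{r+1} + 6·3^r = 4^{r+1} + 2·3^{r+1}.
Hence w_n = 4^n + 2·3^n for every n ≥ 0, by induction.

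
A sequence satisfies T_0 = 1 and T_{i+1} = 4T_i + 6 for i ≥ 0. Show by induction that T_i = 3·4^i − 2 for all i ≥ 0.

Base case: T_0 = 1, and 3·4^0 − 2 = 3 − 2 = 1.
Assume T_r = 3·4^r − 2 for some r ≥ 0.
Then T_{r+1} = 4T_r + 6 = 4·(3·4^r − 2) + 6 = 12·4^r − 8 + 6 = 3·4^{r+1} − 2.
By induction, T_i = 3·4^i − 2 for all i ≥ 0.

T_i = 3·4^i − 2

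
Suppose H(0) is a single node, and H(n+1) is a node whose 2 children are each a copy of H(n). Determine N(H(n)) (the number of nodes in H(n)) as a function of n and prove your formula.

Claim: N(H(n)) = 2^{n+1} − 1.

Base case: N(H(0)) = 1, and 2^{0+1} − 1 = 1.
Assume N(H(r)) = 2^{r+1} − 1.
Then N(H(r+1)) = 1 + 2N(H(r)) = 1 + 2(2^{r+1} − 1) = 2^{r+2} − 2 + 1 = 2^{r+2} − 1.
This completes the inductive step, so N(H(n)) = 2^{n+1} − 1 for all n ≥ 0.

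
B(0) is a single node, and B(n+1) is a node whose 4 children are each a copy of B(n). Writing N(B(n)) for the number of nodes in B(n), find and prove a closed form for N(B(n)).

Claim: N(B(n)) = (4^{n+1} − 1)/3.

Base case: N(B(0)) = 1, and (4^{0+1} − 1)/3 = 1.
Assume N(B(r)) = (4^{r+1} − 1)/3.
Then N(B(r+1)) = 1 + 4N(B(r)) = 1 + 4·(4^{r+1} − 1)/3 = 1 + (4^{r+2} − 4)/3 = (3 + 4^{r+2} − 4)/3 = (4^{r+2} − 1)/3.
By induction, N(B(n)) = (4^{n+1} − 1)/3 for all n ≥ 0.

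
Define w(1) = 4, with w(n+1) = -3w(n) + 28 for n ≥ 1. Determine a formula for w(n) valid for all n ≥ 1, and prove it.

Claim: w(n) = (-3)^n + 7.

Base case: w(1) = 4, and (-3)^1 + 7 = -3 + 7 = 4.
Assume w(r) = (-3)^r + 7 for some r ≥ 1.
Then w(r+1) = -3w(r) + 28 = -3·((-3)^r + 7) + 28 = -3·(-3)^r − 21 + 28 = (-3)^{r+1} + 7.
Hence w(n) = (-3)^n + 7 for every n ≥ 1, by induction.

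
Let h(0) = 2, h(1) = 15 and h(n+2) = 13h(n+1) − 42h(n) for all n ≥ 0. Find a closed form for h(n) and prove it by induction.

Claim: h(n) = 3·7^n − 6^n.

Base cases: h(0) = 2 and 3·7^0 − 6^0 = 2; h(1) = 15 and 3·7^1 − 6^1 = 15.
Assume h(j) = 3·7^j − 6^j for all 0 ≤ j ≤ k, where k ≥ 1.
Then h(k+1) = 13h(k) − 42h(k−1) = 13·(3·7^k − 6^k) − 42·(3·7^{k−1} − 6^{k−1}) = 3·(13·7 − 42)7^{k−1} − (13·6 − 42)6^{k−1} = 147·7^{k−1} − 36·6^{k−1} = 3·7^{k+1} − 6^{k+1}.
So the formula holds for k+1, and by strong induction h(n) = 3·7^n − 6^n for all n ≥ 0.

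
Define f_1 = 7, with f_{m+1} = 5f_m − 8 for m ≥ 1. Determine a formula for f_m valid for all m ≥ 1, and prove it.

Claim: f_m = 5^m + 2.

Base case: f_1 = 7, and 5^1 + 2 = 5 + 2 = 7.
Assume f_j = 5^j + 2 for some j ≥ 1.
Then f_{j+1} = 5f_j − 8 = 5·(5^j + 2) − 8 = 5^{j+1} + 10 − 8 = 5^{j+1} + 2.
So the formula holds for j+1, and by induction f_m = 5^m + 2 for all m ≥ 1.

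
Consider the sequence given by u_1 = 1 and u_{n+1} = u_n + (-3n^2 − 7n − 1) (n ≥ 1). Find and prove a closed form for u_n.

Claim: u_n = -n^3 − 2n^2 + 2n + 2.

Base case: u_1 = 1, and -1^3 − 2·1^2 + 2·1 + 2 = 1.
Assume u_k = -k^3 − 2k^2 + 2k + 2.
Then u_{k+1} = u_k + (-3k^2 − 7k − 1) = (-k^3 − 2k^2 + 2k + 2) + (-3k^2 − 7k − 1) = -k^3 − 5k^2 − 5k + 1,
and -(k+1)^3 − 2·(k+1)^2 + 2·(k+1) + 2 = -k^3 − 5k^2 − 5k + 1.
By induction, u_n = -n^3 − 2n^2 + 2n + 2 for all n ≥ 1.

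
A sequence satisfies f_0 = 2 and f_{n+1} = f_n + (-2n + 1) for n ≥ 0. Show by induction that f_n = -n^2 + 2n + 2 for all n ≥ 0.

Base case: f_0 = 2, and -0^2 + 2·0 + 2 = 2.
Assume f_k = -k^2 + 2k + 2.
Then f_{k+1} = f_k + (-2k + 1) = (-k^2 + 2k + 2) + (-2k + 1) = -k^2 + 3,
and -(k+1)^2 + 2·(k+1) + 2 = -k^2 + 3.
By induction, f_n = -n^2 + 2n + 2 for all n ≥ 0.

f_n = -n^2 + 2n + 2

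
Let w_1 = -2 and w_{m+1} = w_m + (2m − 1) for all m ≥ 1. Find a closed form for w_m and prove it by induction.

Claim: w_m = m^2 − 2m − 1.

Base case: w_1 = -2, and 1^2 − 2·1 − 1 = -2.
Assume w_j = j^2 − 2j − 1.
Then w_{j+1} = w_j + (2j − 1) = (j^2 − 2j − 1) + (2j − 1) = j^2 − 2,
and (j+1)^2 − 2·(j+1) − 1 = j^2 − 2.
By induction, w_m = m^2 − 2m − 1 for all m ≥ 1.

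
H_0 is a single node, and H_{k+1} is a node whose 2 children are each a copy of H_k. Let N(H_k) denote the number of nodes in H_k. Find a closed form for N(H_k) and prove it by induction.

Claim: N(H_k) = 2^{k+1} − 1.

Base case: N(H_0) = 1, and 2^{0+1} − 1 = 1.
Assume N(H_r) = 2^{r+1} − 1.
Then N(H_{r+1}) = 1 + 2N(H_r) = 1 + 2(2^{r+1} − 1) = 2^{r+2} − 2 + 1 = 2^{r+2} − 1.
This completes the inductive step, so N(H_k) = 2^{k+1} − 1 for all k ≥ 0.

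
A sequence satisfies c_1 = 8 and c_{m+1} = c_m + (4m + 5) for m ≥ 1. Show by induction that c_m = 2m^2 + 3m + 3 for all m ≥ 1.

Base case: c_1 = 8, and 2·1^2 + 3·1 + 3 = 8.
Assume c_j = 2j^2 + 3j + 3.
Then c_{j+1} = c_j + (4j + 5) = (2j^2 + 3j + 3) + (4j + 5) = 2j^2 + 7j + 8,
and 2·(j+1)^2 + 3·(j+1) + 3 = 2j^2 + 7j + 8.
Hence c_m = 2m^2 + 3m + 3 for every m ≥ 1, by induction.

c_m = 2m^2 + 3m + 3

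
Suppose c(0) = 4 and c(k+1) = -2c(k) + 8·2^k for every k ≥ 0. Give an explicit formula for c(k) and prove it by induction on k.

Claim: c(k) = 2·(-2)^k + 2·2^k.

Base case: c(0) = 4, and 2·(-2)^0 + 2·2^0 = 2 + 2 = 4.
Assume c(m) = 2·(-2)^m + 2·2^m for some m ≥ 0.
Then c(m+1) = -2c(m) + 8·2^m = -2·(2·(-2)^m + 2·2^m) + 8·2^m = 2·(-2)^{m+1} − 4·2^m + 8·2^m = 2·(-2)^{m+1} + 4·2^m = 2·(-2)^{m+1} + 2·2^{m+1}.
So the formula holds for m+1, and by induction c(k) = 2·(-2)^k + 2·2^k for all k ≥ 0.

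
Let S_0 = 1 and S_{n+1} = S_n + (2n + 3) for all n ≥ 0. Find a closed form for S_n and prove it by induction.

Claim: S_n = n^2 + 2n + 1.

Base case: S_0 = 1, and 0^2 + 2·0 + 1 = 1.
Assume S_r = r^2 + 2r + 1.
Then S_{r+1} = S_r + (2r + 3) = (r^2 + 2r + 1) + (2r + 3) = r^2 + 4r + 4,
and (r+1)^2 + 2·(r+1) + 1 = r^2 + 4r + 4.
By induction, S_n = n^2 + 2n + 1 for all n ≥ 0.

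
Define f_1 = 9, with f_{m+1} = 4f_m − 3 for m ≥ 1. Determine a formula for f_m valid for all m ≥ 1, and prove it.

Claim: f_m = 2·4^m + 1.

Base case: f_1 = 9, and 2·4^1 + 1 = 8 + 1 = 9.
Assume f_j = 2·4^j + 1 for some j ≥ 1.
Then f_{j+1} = 4f_j − 3 = 4·(2·4^j + 1) − 3 = 8·4^j + 4 − 3 = 2·4^{j+1} + 1.
By induction, f_m = 2·4^m + 1 for all m ≥ 1.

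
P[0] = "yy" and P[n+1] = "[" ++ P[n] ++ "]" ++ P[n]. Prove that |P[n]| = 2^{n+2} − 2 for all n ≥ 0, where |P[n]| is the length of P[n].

Base case: |P[0]| = 2, and 2^{0+2} − 2 = 2.
Assume |P[r]| = 2^{r+2} − 2.
Then |P[r+1]| = 1 + |P[r]| + 1 + |P[r]| = 2|P[r]| + 2 = 2(2^{r+2} − 2) + 2 = 2^{r+3} − 4 + 2 = 2^{r+3} − 2.
This completes the inductive step, so |P[n]| = 2^{n+2} − 2 for all n ≥ 0.

|P[n]| = 2^{n+2} − 2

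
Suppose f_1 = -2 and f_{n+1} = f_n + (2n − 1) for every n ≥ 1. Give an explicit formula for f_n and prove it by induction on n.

Claim: f_n = n^2 − 2n − 1.

Base case: f_1 = -2, and 1^2 − 2·1 − 1 = -2.
Assume f_r = r^2 − 2r − 1.
Then f_{r+1} = f_r + (2r − 1) = (r^2 − 2r − 1) + (2r − 1) = r^2 − 2,
and (r+1)^2 − 2·(r+1) − 1 = r^2 − 2.
This completes the inductive step, so f_n = n^2 − 2n − 1 for all n ≥ 1.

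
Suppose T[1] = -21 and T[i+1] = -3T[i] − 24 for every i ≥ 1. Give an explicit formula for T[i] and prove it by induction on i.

Claim: T[i] = 5·(-3)^i − 6.

Base case: T[1] = -21, and 5·(-3)^1 − 6 = -15 − 6 = -21.
Assume T[j] = 5·(-3)^j − 6 for some j ≥ 1.
Then T[j+1] = -3T[j] − 24 = -3·(5·(-3)^j − 6) − 24 = -15·(-3)^j + 18 − 24 = 5·(-3)^{j+1} − 6.
Hence T[i] = 5·(-3)^i − 6 for every i ≥ 1, by induction.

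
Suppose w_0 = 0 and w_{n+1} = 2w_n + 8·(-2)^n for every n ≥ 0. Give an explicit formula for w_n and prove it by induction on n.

Claim: w_n = 2·2^n − 2·(-2)^n.

Base case: w_0 = 0, and 2·2^0 − 2·(-2)^0 = 2 − 2 = 0.
Assume w_k = 2·2^k − 2·(-2)^k for some k ≥ 0.
Then w_{k+1} = 2w_k + 8·(-2)^k = 2·(2·2^k − 2·(-2)^k) + 8·(-2)^k = 2·2^{k+1} − 4·(-2)^k + 8·(-2)^k = 2·2^{k+1} + 4·(-2)^k = 2·2^{k+1} − 2·(-2)^{k+1}.
This completes the inductive step, so w_n = 2·2^n − 2·(-2)^n for all n ≥ 0.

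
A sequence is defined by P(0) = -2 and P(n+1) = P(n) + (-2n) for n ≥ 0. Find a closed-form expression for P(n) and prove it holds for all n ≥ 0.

Claim: P(n) = -n^2 + n − 2.

Base case: P(0) = -2, and -0^2 + 0 − 2 = -2.
Assume P(k) = -k^2 + k − 2.
Then P(k+1) = P(k) + (-2k) = (-k^2 + k − 2) + (-2k) = -k^2 − k − 2,
and -(k+1)^2 + (k+1) − 2 = -k^2 − k − 2.
Hence P(n) = -n^2 + n − 2 for every n ≥ 0, by induction.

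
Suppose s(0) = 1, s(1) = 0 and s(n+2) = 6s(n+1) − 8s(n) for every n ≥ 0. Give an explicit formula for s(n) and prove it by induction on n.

Claim: s(n) = -4^n + 2·2^n.

Base cases: s(0) = 1 and -4^0 + 2·2^0 = 1; s(1) = 0 and -4^1 + 2·2^1 = 0.
Assume s(j) = -4^j + 2·2^j for all 0 ≤ j ≤ m, where m ≥ 1.
Then s(m+1) = 6s(m) − 8s(m−1) = 6·(-4^m + 2·2^m) − 8·(-4^{m−1} + 2·2^{m−1}) = -(6·4 − 8)4^{m−1} + 2·(6·2 − 8)2^{m−1} = -16·4^{m−1} + 8·2^{m−1} = -4^{m+1} + 2·2^{m+1}.
So the formula holds for m+1, and by strong induction s(n) = -4^n + 2·2^n for all n ≥ 0.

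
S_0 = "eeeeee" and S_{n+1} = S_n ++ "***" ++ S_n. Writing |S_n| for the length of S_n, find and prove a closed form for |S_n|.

Claim: |S_n| = 9·2^n − 3.

Base case: |S_0| = 6, and 9·2^0 − 3 = 6.
Assume |S_j| = 9·2^j − 3.
Then |S_{j+1}| = |S_j| + 3 + |S_j| = 2|S_j| + 3 = 2(9·2^j − 3) + 3 = 9·2^{j+1} − 6 + 3 = 9·2^{j+1} − 3.
Hence |S_n| = 9·2^n − 3 for every n ≥ 0, by induction.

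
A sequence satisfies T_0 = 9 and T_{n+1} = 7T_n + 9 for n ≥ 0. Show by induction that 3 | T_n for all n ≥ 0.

Base case: T_0 = 9 = 3·3, so 3 | T_0.
Assume 3 | T_k, so T_k = 3t for some integer t.
Then T_{k+1} = 7T_k + 9 = 7·(3t) + 9 = 3(7t + 3), so 3 | T_{k+1}.
Hence 3 | T_n for every n ≥ 0, by induction.

3 | T_n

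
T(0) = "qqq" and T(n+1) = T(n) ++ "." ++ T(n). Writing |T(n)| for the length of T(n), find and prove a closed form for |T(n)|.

Claim: |T(n)| = 2^{n+2} − 1.

Base case: |T(0)| = 3, and 2^{0+2} − 1 = 3.
Assume |T(k)| = 2^{k+2} − 1.
Then |T(k+1)| = |T(k)| + 1 + |T(k)| = 2|T(k)| + 1 = 2(2^{k+2} − 1) + 1 = 2^{k+3} − 2 + 1 = 2^{k+3} − 1.
By induction, |T(n)| = 2^{n+2} − 1 for all n ≥ 0.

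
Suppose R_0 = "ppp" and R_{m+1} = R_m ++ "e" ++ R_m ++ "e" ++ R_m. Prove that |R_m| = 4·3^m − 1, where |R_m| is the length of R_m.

Base case: |R_0| = 3, and 4·3^0 − 1 = 3.
Assume |R_r| = 4·3^r − 1.
Then |R_{r+1}| = 3|R_r| + 2 = 3(4·3^r − 1) + 2 = 4·3^{r+1} − 3 + 2 = 4·3^{r+1} − 1.
So the formula holds for r+1, and by induction |R_m| = 4·3^m − 1 for all m ≥ 0.

|R_m| = 4·3^m − 1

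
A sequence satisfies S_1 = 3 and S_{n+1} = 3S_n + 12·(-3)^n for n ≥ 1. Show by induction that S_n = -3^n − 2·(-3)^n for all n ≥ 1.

Base case: S_1 = 3, and -3^1 − 2·(-3)^1 = -3 + 6 = 3.
Assume S_k = -3^k − 2·(-3)^k for some k ≥ 1.
Then S_{k+1} = 3S_k + 12·(-3)^k = 3·(-3^k − 2·(-3)^k) + 12·(-3)^k = -3^{k+1} − 6·(-3)^k + 12·(-3)^k = -3^{k+1} + 6·(-3)^k = -3^{k+1} − 2·(-3)^{k+1}.
This completes the inductive step, so S_n = -3^n − 2·(-3)^n for all n ≥ 1.

S_n = -3^n − 2·(-3)^n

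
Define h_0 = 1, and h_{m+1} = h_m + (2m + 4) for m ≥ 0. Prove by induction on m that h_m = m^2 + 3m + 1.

Base case: h_0 = 1, and 0^2 + 3·0 + 1 = 1.
Assume h_k = k^2 + 3k + 1.
Then h_{k+1} = h_k + (2k + 4) = (k^2 + 3k + 1) + (2k + 4) = k^2 + 5k + 5,
and (k+1)^2 + 3·(k+1) + 1 = k^2 + 5k + 5.
Hence h_m = m^2 + 3m + 1 for every m ≥ 0, by induction.

h_m = m^2 + 3m + 1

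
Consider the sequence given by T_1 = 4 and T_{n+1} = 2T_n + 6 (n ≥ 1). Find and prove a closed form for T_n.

Claim: T_n = 5·2^n − 6.

Base case: T_1 = 4, and 5·2^1 − 6 = 10 − 6 = 4.
Assume T_k = 5·2^k − 6 for some k ≥ 1.
Then T_{k+1} = 2T_k + 6 = 2·(5·2^k − 6) + 6 = 10·2^k − 12 + 6 = 5·2^{k+1} − 6.
Hence T_n = 5·2^n − 6 for every n ≥ 1, by induction.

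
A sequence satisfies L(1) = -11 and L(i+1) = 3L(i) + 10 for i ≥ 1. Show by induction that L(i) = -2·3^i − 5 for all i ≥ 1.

Base case: L(1) = -11, and -2·3^1 − 5 = -6 − 5 = -11.
Assume L(r) = -2·3^r − 5 for some r ≥ 1.
Then L(r+1) = 3L(r) + 10 = 3·(-2·3^r − 5) + 10 = -6·3^r − 15 + 10 = -2·3^{r+1} − 5.
By induction, L(i) = -2·3^i − 5 for all i ≥ 1.

L(i) = -2·3^i − 5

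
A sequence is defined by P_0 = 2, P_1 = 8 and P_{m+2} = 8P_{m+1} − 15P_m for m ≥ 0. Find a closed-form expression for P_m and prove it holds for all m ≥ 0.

Claim: P_m = 5^m + 3^m.

Base cases: P_0 = 2 and 5^0 + 3^0 = 2; P_1 = 8 and 5^1 + 3^1 = 8.
Assume P_j = 5^j + 3^j for all 0 ≤ j ≤ r, where r ≥ 1.
Then P_{r+1} = 8P_r − 15P_{r−1} = 8·(5^r + 3^r) − 15·(5^{r−1} + 3^{r−1}) = (8·5 − 15)5^{r−1} + (8·3 − 15)3^{r−1} = 25·5^{r−1} + 9·3^{r−1} = 5^{r+1} + 3^{r+1}.
So the formula holds for r+1, and by strong induction P_m = 5^m + 3^m for all m ≥ 0.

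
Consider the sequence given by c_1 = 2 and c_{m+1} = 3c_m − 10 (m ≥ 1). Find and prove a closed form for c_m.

Claim: c_m = -3^m + 5.

Base case: c_1 = 2, and -3^1 + 5 = -3 + 5 = 2.
Assume c_k = -3^k + 5 for some k ≥ 1.
Then c_{k+1} = 3c_k − 10 = 3·(-3^k + 5) − 10 = -3^{k+1} + 15 − 10 = -3^{k+1} + 5.
So the formula holds for k+1, and by induction c_m = -3^m + 5 for all m ≥ 1.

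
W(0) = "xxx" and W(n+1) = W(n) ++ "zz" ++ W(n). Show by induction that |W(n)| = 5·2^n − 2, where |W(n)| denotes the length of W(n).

Base case: |W(0)| = 3, and 5·2^0 − 2 = 3.
Assume |W(k)| = 5·2^k − 2.
Then |W(k+1)| = |W(k)| + 2 + |W(k)| = 2|W(k)| + 2 = 2(5·2^k − 2) + 2 = 5·2^{k+1} − 4 + 2 = 5·2^{k+1} − 2.
By induction, |W(n)| = 5·2^n − 2 for all n ≥ 0.

|W(n)| = 5·2^n − 2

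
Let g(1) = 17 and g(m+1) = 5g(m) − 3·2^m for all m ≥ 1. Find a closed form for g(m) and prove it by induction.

Claim: g(m) = 3·5^m + 2^m.

Base case: g(1) = 17, and 3·5^1 + 2^1 = 15 + 2 = 17.
Assume g(k) = 3·5^k + 2^k for some k ≥ 1.
Then g(k+1) = 5g(k) − 3·2^k = 5·(3·5^k + 2^k) − 3·2^k = 3·5^{k+1} + 5·2^k − 3·2^k = 3·5^{k+1} + 2·2^k = 3·5^{k+1} + 2^{k+1}.
So the formula holds for k+1, and by induction g(m) = 3·5^m + 2^m for all m ≥ 1.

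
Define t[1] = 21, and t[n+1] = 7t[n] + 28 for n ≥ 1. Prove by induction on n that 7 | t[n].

Base case: t[1] = 21 = 7·3, so 7 | t[1].
Assume 7 | t[k], so t[k] = 7s for some integer s.
Then t[k+1] = 7t[k] + 28 = 7·(7s) + 28 = 7(7s + 4), so 7 | t[k+1].
Hence 7 | t[n] for every n ≥ 1, by induction.

7 | t[n]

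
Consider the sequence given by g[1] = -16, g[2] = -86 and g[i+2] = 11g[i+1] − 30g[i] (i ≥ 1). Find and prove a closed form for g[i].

Claim: g[i] = -6^i − 2·5^i.

Base cases: g[1] = -16 and -6^1 − 2·5^1 = -16; g[2] = -86 and -6^2 − 2·5^2 = -86.
Assume g[j] = -6^j − 2·5^j for all 1 ≤ j ≤ k, where k ≥ 2.
Then g[k+1] = 11g[k] − 30g[k−1] = 11·(-6^k − 2·5^k) − 30·(-6^{k−1} − 2·5^{k−1}) = -(11·6 − 30)6^{k−1} − 2·(11·5 − 30)5^{k−1} = -36·6^{k−1} − 50·5^{k−1} = -6^{k+1} − 2·5^{k+1}.
So the formula holds for k+1, and by strong induction g[i] = -6^i − 2·5^i for all i ≥ 1.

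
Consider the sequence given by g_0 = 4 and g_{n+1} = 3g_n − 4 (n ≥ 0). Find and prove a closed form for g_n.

Claim: g_n = 2·3^n + 2.

Base case: g_0 = 4, and 2·3^0 + 2 = 2 + 2 = 4.
Assume g_m = 2·3^m + 2 for some m ≥ 0.
Then g_{m+1} = 3g_m − 4 = 3·(2·3^m + 2) − 4 = 6·3^m + 6 − 4 = 2·3^{m+1} + 2.
This completes the inductive step, so g_n = 2·3^n + 2 for all n ≥ 0.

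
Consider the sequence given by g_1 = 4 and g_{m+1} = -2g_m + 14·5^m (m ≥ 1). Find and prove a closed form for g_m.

Claim: g_m = 3·(-2)^m + 2·5^m.

Base case: g_1 = 4, and 3·(-2)^1 + 2·5^1 = -6 + 10 = 4.
Assume g_k = 3·(-2)^k + 2·5^k for some k ≥ 1.
Then g_{k+1} = -2g_k + 14·5^k = -2·(3·(-2)^k + 2·5^k) + 14·5^k = 3·(-2)^{k+1} − 4·5^k + 14·5^k = 3·(-2)^{k+1} + 10·5^k = 3·(-2)^{k+1} + 2·5^{k+1}.
This completes the inductive step, so g_m = 3·(-2)^m + 2·5^m for all m ≥ 1.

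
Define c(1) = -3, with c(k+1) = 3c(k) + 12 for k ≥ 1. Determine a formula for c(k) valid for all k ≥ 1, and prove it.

Claim: c(k) = 3^k − 6.

Base case: c(1) = -3, and 3^1 − 6 = 3 − 6 = -3.
Assume c(r) = 3^r − 6 for some r ≥ 1.
Then c(r+1) = 3c(r) + 12 = 3·(3^r − 6) + 12 = 3^{r+1} − 18 + 12 = 3^{r+1} − 6.
By induction, c(k) = 3^k − 6 for all k ≥ 1.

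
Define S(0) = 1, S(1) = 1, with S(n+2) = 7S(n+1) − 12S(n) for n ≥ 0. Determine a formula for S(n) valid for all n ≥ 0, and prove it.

Claim: S(n) = 3·3^n − 2·4^n.

Base cases: S(0) = 1 and 3·3^0 − 2·4^0 = 1; S(1) = 1 and 3·3^1 − 2·4^1 = 1.
Assume S(j) = 3·3^j − 2·4^j for all 0 ≤ j ≤ m, where m ≥ 1.
Then S(m+1) = 7S(m) − 12S(m−1) = 7·(3·3^m − 2·4^m) − 12·(3·3^{m−1} − 2·4^{m−1}) = 3·(7·3 − 12)3^{m−1} − 2·(7·4 − 12)4^{m−1} = 27·3^{m−1} − 32·4^{m−1} = 3·3^{m+1} − 2·4^{m+1}.
By strong induction, S(n) = 3·3^n − 2·4^n for all n ≥ 0.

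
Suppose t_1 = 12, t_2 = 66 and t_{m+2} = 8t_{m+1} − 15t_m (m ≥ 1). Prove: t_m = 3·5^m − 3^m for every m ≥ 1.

Base cases: t_1 = 12 and 3·5^1 − 3^1 = 12; t_2 = 66 and 3·5^2 − 3^2 = 66.
Assume t_j = 3·5^j − 3^j for all 1 ≤ j ≤ k, where k ≥ 2.
Then t_{k+1} = 8t_k − 15t_{k−1} = 8·(3·5^k − 3^k) − 15·(3·5^{k−1} − 3^{k−1}) = 3·(8·5 − 15)5^{k−1} − (8·3 − 15)3^{k−1} = 75·5^{k−1} − 9·3^{k−1} = 3·5^{k+1} − 3^{k+1}.
So the formula holds for k+1, and by strong induction t_m = 3·5^m − 3^m for all m ≥ 1.

t_m = 3·5^m − 3^m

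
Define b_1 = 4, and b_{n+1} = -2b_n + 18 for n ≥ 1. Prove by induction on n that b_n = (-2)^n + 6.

Base case: b_1 = 4, and (-2)^1 + 6 = -2 + 6 = 4.
Assume b_k = (-2)^k + 6 for some k ≥ 1.
Then b_{k+1} = -2b_k + 18 = -2·((-2)^k + 6) + 18 = -2·(-2)^k − 12 + 18 = (-2)^{k+1} + 6.
This completes the inductive step, so b_n = (-2)^n + 6 for all n ≥ 1.

b_n = (-2)^n + 6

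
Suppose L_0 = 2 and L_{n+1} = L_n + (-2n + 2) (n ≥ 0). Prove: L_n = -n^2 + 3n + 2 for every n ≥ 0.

Base case: L_0 = 2, and -0^2 + 3·0 + 2 = 2.
Assume L_k = -k^2 + 3k + 2.
Then L_{k+1} = L_k + (-2k + 2) = (-k^2 + 3k + 2) + (-2k + 2) = -k^2 + k + 4,
and -(k+1)^2 + 3·(k+1) + 2 = -k^2 + k + 4.
By induction, L_n = -n^2 + 3n + 2 for all n ≥ 0.

L_n = -n^2 + 3n + 2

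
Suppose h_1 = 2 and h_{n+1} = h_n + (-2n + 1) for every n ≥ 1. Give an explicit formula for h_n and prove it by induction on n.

Claim: h_n = -n^2 + 2n + 1.

Base case: h_1 = 2, and -1^2 + 2·1 + 1 = 2.
Assume h_r = -r^2 + 2r + 1.
Then h_{r+1} = h_r + (-2r + 1) = (-r^2 + 2r + 1) + (-2r + 1) = -r^2 + 2,
and -(r+1)^2 + 2·(r+1) + 1 = -r^2 + 2.
This completes the inductive step, so h_n = -n^2 + 2n + 1 for all n ≥ 1.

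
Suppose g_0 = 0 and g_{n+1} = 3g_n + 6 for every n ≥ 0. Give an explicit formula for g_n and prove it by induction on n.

Claim: g_n = 3^{n+1} − 3.

Base case: g_0 = 0, and 3^{0+1} − 3 = 3 − 3 = 0.
Assume g_k = 3^{k+1} − 3 for some k ≥ 0.
Then g_{k+1} = 3g_k + 6 = 3·(3^{k+1} − 3) + 6 = 3^{k+2} − 9 + 6 = 3^{k+2} − 3.
So the formula holds for k+1, and by induction g_n = 3^{n+1} − 3 for all n ≥ 0.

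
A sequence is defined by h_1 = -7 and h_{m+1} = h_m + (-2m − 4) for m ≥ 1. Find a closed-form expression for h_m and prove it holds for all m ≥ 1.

Claim: h_m = -m^2 − 3m − 3.

Base case: h_1 = -7, and -1^2 − 3·1 − 3 = -7.
Assume h_r = -r^2 − 3r − 3.
Then h_{r+1} = h_r + (-2r − 4) = (-r^2 − 3r − 3) + (-2r − 4) = -r^2 − 5r − 7,
and -(r+1)^2 − 3·(r+1) − 3 = -r^2 − 5r − 7.
By induction, h_m = -m^2 − 3m − 3 for all m ≥ 1.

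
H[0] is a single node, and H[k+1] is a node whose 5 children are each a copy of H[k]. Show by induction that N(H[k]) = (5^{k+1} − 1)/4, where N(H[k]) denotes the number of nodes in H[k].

Base case: N(H[0]) = 1, and (5^{0+1} − 1)/4 = 1.
Assume N(H[m]) = (5^{m+1} − 1)/4.
Then N(H[m+1]) = 1 + 5N(H[m]) = 1 + 5·(5^{m+1} − 1)/4 = 1 + (5^{m+2} − 5)/4 = (4 + 5^{m+2} − 5)/4 = (5^{m+2} − 1)/4.
So the formula holds for m+1, and by induction N(H[k]) = (5^{k+1} − 1)/4 for all k ≥ 0.

N(H[k]) = (5^{k+1} − 1)/4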